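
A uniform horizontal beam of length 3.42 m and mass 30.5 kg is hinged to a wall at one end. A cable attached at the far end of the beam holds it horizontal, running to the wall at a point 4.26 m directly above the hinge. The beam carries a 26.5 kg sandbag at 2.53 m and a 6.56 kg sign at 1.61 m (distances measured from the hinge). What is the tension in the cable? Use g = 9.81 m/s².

T ≈ 477 N

Take moments about the hinge.
Beam weight: 30.5 × 9.81 = 299.2 N down at 1.71 m → arm 1.71 m, τ = 299.2 × 1.71 = 511.6 N·m clockwise.
Sandbag: 26.5 × 9.81 = 260 N down at 2.53 m → arm 2.53 m, τ = 260 × 2.53 = 657.8 N·m clockwise.
Sign: 6.56 × 9.81 = 64.35 N down at 1.61 m → arm 1.61 m, τ = 64.35 × 1.61 = 103.6 N·m clockwise.
Total clockwise load moment = 1273 N·m.
The cable tension T acts at 3.42 m; only its component perpendicular to the beam, T sinθ, produces torque. sinθ = h/√(h²+d²) = 4.26/√(4.26²+3.42²) = 0.7798.
Balancing moments: T × 3.42 × 0.7798 = 1273, giving T = 1273 / 2.667 = 477 N.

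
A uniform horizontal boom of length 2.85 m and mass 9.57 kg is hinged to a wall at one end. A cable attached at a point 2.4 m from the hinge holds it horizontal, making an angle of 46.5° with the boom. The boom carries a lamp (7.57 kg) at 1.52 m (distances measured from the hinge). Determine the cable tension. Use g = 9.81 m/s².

Choose the hinge as the axis so the unknown hinge reaction has zero arm there.
Beam weight: 9.57 × 9.81 = 93.88 N down at 1.425 m → arm 1.425 m, τ = 93.88 × 1.425 = 133.8 N·m clockwise.
Lamp: 7.57 × 9.81 = 74.26 N down at 1.52 m → arm 1.52 m, τ = 74.26 × 1.52 = 112.9 N·m clockwise.
Total clockwise load moment = 246.7 N·m.
The cable tension T acts at 2.4 m; only its component perpendicular to the boom, T sinθ, produces torque. sin 46.5° = 0.7254.
Balancing moments: T × 2.4 × 0.7254 = 246.7, giving T = 246.7 / 1.741 = 142 N.

T ≈ 142 N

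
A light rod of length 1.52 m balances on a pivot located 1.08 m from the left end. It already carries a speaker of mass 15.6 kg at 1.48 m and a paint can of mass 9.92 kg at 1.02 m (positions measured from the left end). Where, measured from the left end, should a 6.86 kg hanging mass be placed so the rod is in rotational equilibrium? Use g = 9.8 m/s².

x ≈ 0.257 m from the left end

Taking torques about the pivot (at 1.08 m from the left end):
Speaker: 15.6 × 9.8 = 152.9 N down at 1.48 m → arm 0.4 m, τ = 152.9 × 0.4 = 61.16 N·m clockwise.
Paint can: 9.92 × 9.8 = 97.22 N down at 1.02 m → arm 0.06 m, τ = 97.22 × 0.06 = 5.833 N·m counterclockwise.
Net moment of existing loads = 55.33 N·m clockwise.
The hanging mass weighs 6.86 × 9.8 = 67.23 N and must supply an equal counterclockwise moment, so its lever arm about the pivot is 55.33 / 67.23 = 0.823 m.
That puts it at 1.08 − 0.823 = 0.257 m from the left end.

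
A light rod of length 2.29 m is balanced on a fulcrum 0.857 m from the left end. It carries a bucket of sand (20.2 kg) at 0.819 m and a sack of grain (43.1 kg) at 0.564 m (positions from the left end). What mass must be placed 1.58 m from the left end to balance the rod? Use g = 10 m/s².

Take moments about the fulcrum (at 0.857 m from the left end).
Bucket of sand: 20.2 × 10 = 202 N down at 0.819 m → arm 0.038 m, τ = 202 × 0.038 = 7.676 N·m counterclockwise.
Sack of grain: 43.1 × 10 = 431 N down at 0.564 m → arm 0.293 m, τ = 431 × 0.293 = 126.3 N·m counterclockwise.
Net moment of known loads = 134 N·m counterclockwise.
An unknown mass m at 1.58 m has arm 0.723 m; its moment is m·g·0.723 clockwise.
Balancing moments: m × 10 × 0.723 = 134, giving m = 134 / (10 × 0.723) = 18.5 kg.

m ≈ 18.5 kg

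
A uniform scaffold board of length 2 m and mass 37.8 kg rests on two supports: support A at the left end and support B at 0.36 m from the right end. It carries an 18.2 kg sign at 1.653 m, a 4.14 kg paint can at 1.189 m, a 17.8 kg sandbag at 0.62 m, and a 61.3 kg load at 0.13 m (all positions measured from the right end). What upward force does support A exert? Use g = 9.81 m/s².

R_A ≈ 249 N

Take moments about support B.
Beam weight: 37.8 × 9.81 = 370.8 N down at 1 m → arm 0.64 m, τ = 370.8 × 0.64 = 237.3 N·m counterclockwise.
Sign: 18.2 × 9.81 = 178.5 N down at 1.653 m → arm 1.293 m, τ = 178.5 × 1.293 = 230.8 N·m counterclockwise.
Paint can: 4.14 × 9.81 = 40.61 N down at 1.189 m → arm 0.829 m, τ = 40.61 × 0.829 = 33.67 N·m counterclockwise.
Sandbag: 17.8 × 9.81 = 174.6 N down at 0.62 m → arm 0.26 m, τ = 174.6 × 0.26 = 45.4 N·m counterclockwise.
Load: 61.3 × 9.81 = 601.4 N down at 0.13 m → arm 0.23 m, τ = 601.4 × 0.23 = 138.3 N·m clockwise.
Net load moment about support B = 408.9 N·m counterclockwise.
Reaction R at support A is upward at 2 m, arm 1.64 m → moment R × 1.64 clockwise.
For rotational equilibrium, R × 1.64 = 408.9, so R = 249 N.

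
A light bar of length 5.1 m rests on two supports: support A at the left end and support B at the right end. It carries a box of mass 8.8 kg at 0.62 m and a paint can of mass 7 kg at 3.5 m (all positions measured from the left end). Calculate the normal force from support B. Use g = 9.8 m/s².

R_B ≈ 57.6 N

Take moments about support A.
Box: 8.8 × 9.8 = 86.24 N down at 0.62 m → arm 0.62 m, τ = 86.24 × 0.62 = 53.47 N·m clockwise.
Paint can: 7 × 9.8 = 68.6 N down at 3.5 m → arm 3.5 m, τ = 68.6 × 3.5 = 240.1 N·m clockwise.
Net load moment about support A = 293.6 N·m clockwise.
Reaction R at support B is upward at 5.1 m, arm 5.1 m → moment R × 5.1 counterclockwise.
For rotational equilibrium, R × 5.1 = 293.6, so R = 57.6 N.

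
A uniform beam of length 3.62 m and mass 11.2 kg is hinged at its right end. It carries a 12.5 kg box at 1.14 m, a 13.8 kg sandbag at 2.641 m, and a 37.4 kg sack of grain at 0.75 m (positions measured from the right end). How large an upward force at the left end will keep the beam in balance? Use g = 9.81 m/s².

Taking torques about the right end:
Beam weight: 11.2 × 9.81 = 109.9 N down at 1.81 m → arm 1.81 m, τ = 109.9 × 1.81 = 198.9 N·m counterclockwise.
Box: 12.5 × 9.81 = 122.6 N down at 1.14 m → arm 1.14 m, τ = 122.6 × 1.14 = 139.8 N·m counterclockwise.
Sandbag: 13.8 × 9.81 = 135.4 N down at 2.641 m → arm 2.641 m, τ = 135.4 × 2.641 = 357.6 N·m counterclockwise.
Sack of grain: 37.4 × 9.81 = 366.9 N down at 0.75 m → arm 0.75 m, τ = 366.9 × 0.75 = 275.2 N·m counterclockwise.
Net moment of the loads = 971.5 N·m counterclockwise.
The upward force F acts at the left end, arm 3.62 m, giving F × 3.62 clockwise.
Setting net torque to zero: F × 3.62 = 971.5 → F = 971.5 / 3.62 = 268 N.

F ≈ 268 N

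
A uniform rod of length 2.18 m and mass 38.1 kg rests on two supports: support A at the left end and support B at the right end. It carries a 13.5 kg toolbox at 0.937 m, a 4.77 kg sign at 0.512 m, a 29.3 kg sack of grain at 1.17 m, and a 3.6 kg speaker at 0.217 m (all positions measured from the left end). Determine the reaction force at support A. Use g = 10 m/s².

R_A ≈ 472 N

Take moments about support B.
Beam weight: 38.1 × 10 = 381 N down at 1.09 m → arm 1.09 m, τ = 381 × 1.09 = 415.3 N·m counterclockwise.
Toolbox: 13.5 × 10 = 135 N down at 0.937 m → arm 1.243 m, τ = 135 × 1.243 = 167.8 N·m counterclockwise.
Sign: 4.77 × 10 = 47.7 N down at 0.512 m → arm 1.668 m, τ = 47.7 × 1.668 = 79.56 N·m counterclockwise.
Sack of grain: 29.3 × 10 = 293 N down at 1.17 m → arm 1.01 m, τ = 293 × 1.01 = 295.9 N·m counterclockwise.
Speaker: 3.6 × 10 = 36 N down at 0.217 m → arm 1.963 m, τ = 36 × 1.963 = 70.67 N·m counterclockwise.
Net load moment about support B = 1029 N·m counterclockwise.
Reaction R at support A is upward at 0 m, arm 2.18 m → moment R × 2.18 clockwise.
For rotational equilibrium, R × 2.18 = 1029, so R = 472 N.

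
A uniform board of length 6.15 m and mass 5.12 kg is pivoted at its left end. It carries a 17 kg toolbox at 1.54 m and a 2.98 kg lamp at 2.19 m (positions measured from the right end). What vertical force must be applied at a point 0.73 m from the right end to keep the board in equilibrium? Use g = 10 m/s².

Taking torques about the left end:
Beam weight: 5.12 × 10 = 51.2 N down at 3.075 m → arm 3.075 m, τ = 51.2 × 3.075 = 157.4 N·m clockwise.
Toolbox: 17 × 10 = 170 N down at 1.54 m → arm 4.61 m, τ = 170 × 4.61 = 783.7 N·m clockwise.
Lamp: 2.98 × 10 = 29.8 N down at 2.19 m → arm 3.96 m, τ = 29.8 × 3.96 = 118 N·m clockwise.
Net moment of the loads = 1059 N·m clockwise.
The upward force F acts at a point 0.73 m from the right end, arm 5.42 m, giving F × 5.42 counterclockwise.
Στ = 0 ⇒ F × 5.42 = 1059 ⇒ F = 1059 / 5.42 = 195 N.

F ≈ 195 N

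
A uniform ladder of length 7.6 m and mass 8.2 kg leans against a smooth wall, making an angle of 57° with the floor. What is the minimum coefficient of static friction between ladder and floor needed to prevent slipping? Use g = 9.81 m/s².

Take moments about the foot of the ladder.
Ladder weight 8.2×9.81 = 80.44 N acts at 3.8 m along the ladder; its horizontal arm is 3.8·cos57° = 2.07 m → τ = 166.5 N·m clockwise.
Wall normal N acts horizontally at the top; its moment arm is the height L sinθ = 7.6·sin57° = 6.374 m, counterclockwise.
Setting net torque to zero: N × 6.374 = 166.5 → N = 26.12 N.
ΣFx = 0 ⇒ f = N_wall = 26.12 N. ΣFy = 0 ⇒ N_floor = 80.44 N.
μ_min = f / N_floor = 26.12 / 80.44 = 0.325.

μ_min ≈ 0.325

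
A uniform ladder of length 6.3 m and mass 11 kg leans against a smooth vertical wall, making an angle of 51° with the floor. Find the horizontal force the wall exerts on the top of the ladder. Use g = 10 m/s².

N_wall ≈ 44.5 N

Choose the foot of the ladder as the axis so the floor normal and friction both act there and drop out.
Ladder weight 11×10 = 110 N acts at 3.15 m along the ladder; its horizontal arm is 3.15·cos51° = 1.982 m → τ = 218 N·m clockwise.
Wall normal N acts horizontally at the top; its moment arm is the height L sinθ = 6.3·sin51° = 4.896 m, counterclockwise.
Balancing moments: N × 4.896 = 218, giving N = 44.5 N.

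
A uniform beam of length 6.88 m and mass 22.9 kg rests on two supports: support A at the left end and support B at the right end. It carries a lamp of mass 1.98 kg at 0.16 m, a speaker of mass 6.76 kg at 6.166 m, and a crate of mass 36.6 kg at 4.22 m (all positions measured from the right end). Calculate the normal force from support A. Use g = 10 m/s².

Take moments about support B.
Beam weight: 22.9 × 10 = 229 N down at 3.44 m → arm 3.44 m, τ = 229 × 3.44 = 787.8 N·m counterclockwise.
Lamp: 1.98 × 10 = 19.8 N down at 0.16 m → arm 0.16 m, τ = 19.8 × 0.16 = 3.168 N·m counterclockwise.
Speaker: 6.76 × 10 = 67.6 N down at 6.166 m → arm 6.166 m, τ = 67.6 × 6.166 = 416.8 N·m counterclockwise.
Crate: 36.6 × 10 = 366 N down at 4.22 m → arm 4.22 m, τ = 366 × 4.22 = 1545 N·m counterclockwise.
Net load moment about support B = 2753 N·m counterclockwise.
Reaction R at support A is upward at 6.88 m, arm 6.88 m → moment R × 6.88 clockwise.
Balancing moments: R × 6.88 = 2753, giving R = 400 N.

R_A ≈ 400 N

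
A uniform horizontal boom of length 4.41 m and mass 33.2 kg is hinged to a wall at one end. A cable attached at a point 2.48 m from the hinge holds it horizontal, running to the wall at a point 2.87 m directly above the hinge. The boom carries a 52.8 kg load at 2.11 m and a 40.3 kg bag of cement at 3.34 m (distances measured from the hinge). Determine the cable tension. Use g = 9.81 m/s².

Taking torques about the hinge:
Beam weight: 33.2 × 9.81 = 325.7 N down at 2.205 m → arm 2.205 m, τ = 325.7 × 2.205 = 718.2 N·m clockwise.
Load: 52.8 × 9.81 = 518 N down at 2.11 m → arm 2.11 m, τ = 518 × 2.11 = 1093 N·m clockwise.
Bag of cement: 40.3 × 9.81 = 395.3 N down at 3.34 m → arm 3.34 m, τ = 395.3 × 3.34 = 1320 N·m clockwise.
Total clockwise load moment = 3131 N·m.
The cable tension T acts at 2.48 m; only its component perpendicular to the boom, T sinθ, produces torque. sinθ = h/√(h²+d²) = 2.87/√(2.87²+2.48²) = 0.7566.
Setting net torque to zero: T × 2.48 × 0.7566 = 3131 → T = 3131 / 1.876 = 1670 N.

T ≈ 1670 N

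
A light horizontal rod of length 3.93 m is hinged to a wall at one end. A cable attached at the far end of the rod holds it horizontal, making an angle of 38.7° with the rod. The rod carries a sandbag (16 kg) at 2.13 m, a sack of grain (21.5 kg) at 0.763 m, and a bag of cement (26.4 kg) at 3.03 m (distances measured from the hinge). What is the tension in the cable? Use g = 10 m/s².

T ≈ 531 N

Sum moments about the hinge (the unknown hinge reaction has zero arm there).
Sandbag: 16 × 10 = 160 N down at 2.13 m → arm 2.13 m, τ = 160 × 2.13 = 340.8 N·m clockwise.
Sack of grain: 21.5 × 10 = 215 N down at 0.763 m → arm 0.763 m, τ = 215 × 0.763 = 164 N·m clockwise.
Bag of cement: 26.4 × 10 = 264 N down at 3.03 m → arm 3.03 m, τ = 264 × 3.03 = 799.9 N·m clockwise.
Total clockwise load moment = 1305 N·m.
The cable tension T acts at 3.93 m; only its component perpendicular to the rod, T sinθ, produces torque. sin 38.7° = 0.6252.
Setting net torque to zero: T × 3.93 × 0.6252 = 1305 → T = 1305 / 2.457 = 531 N.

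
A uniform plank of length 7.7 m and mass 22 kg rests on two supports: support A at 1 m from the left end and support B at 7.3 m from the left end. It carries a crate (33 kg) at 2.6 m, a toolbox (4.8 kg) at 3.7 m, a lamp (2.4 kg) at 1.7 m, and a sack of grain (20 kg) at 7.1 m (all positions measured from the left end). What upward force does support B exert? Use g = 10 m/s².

Take moments about support A.
Beam weight: 22 × 10 = 220 N down at 3.85 m → arm 2.85 m, τ = 220 × 2.85 = 627 N·m clockwise.
Crate: 33 × 10 = 330 N down at 2.6 m → arm 1.6 m, τ = 330 × 1.6 = 528 N·m clockwise.
Toolbox: 4.8 × 10 = 48 N down at 3.7 m → arm 2.7 m, τ = 48 × 2.7 = 129.6 N·m clockwise.
Lamp: 2.4 × 10 = 24 N down at 1.7 m → arm 0.7 m, τ = 24 × 0.7 = 16.8 N·m clockwise.
Sack of grain: 20 × 10 = 200 N down at 7.1 m → arm 6.1 m, τ = 200 × 6.1 = 1220 N·m clockwise.
Net load moment about support A = 2521 N·m clockwise.
Reaction R at support B is upward at 7.3 m, arm 6.3 m → moment R × 6.3 counterclockwise.
Στ = 0 ⇒ R × 6.3 = 2521 ⇒ R = 400 N.

R_B ≈ 400 N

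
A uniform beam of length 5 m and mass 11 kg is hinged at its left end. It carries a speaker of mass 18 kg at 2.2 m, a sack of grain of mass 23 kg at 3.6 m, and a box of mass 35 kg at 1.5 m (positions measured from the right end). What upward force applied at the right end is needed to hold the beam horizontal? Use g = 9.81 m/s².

Sum moments about the left end (the unknown pivot reaction has zero arm there).
Beam weight: 11 × 9.81 = 107.9 N down at 2.5 m → arm 2.5 m, τ = 107.9 × 2.5 = 269.8 N·m clockwise.
Speaker: 18 × 9.81 = 176.6 N down at 2.2 m → arm 2.8 m, τ = 176.6 × 2.8 = 494.5 N·m clockwise.
Sack of grain: 23 × 9.81 = 225.6 N down at 3.6 m → arm 1.4 m, τ = 225.6 × 1.4 = 315.8 N·m clockwise.
Box: 35 × 9.81 = 343.4 N down at 1.5 m → arm 3.5 m, τ = 343.4 × 3.5 = 1202 N·m clockwise.
Net moment of the loads = 2282 N·m clockwise.
The upward force F acts at the right end, arm 5 m, giving F × 5 counterclockwise.
Balancing moments: F × 5 = 2282, giving F = 2282 / 5 = 456 N.

F ≈ 456 N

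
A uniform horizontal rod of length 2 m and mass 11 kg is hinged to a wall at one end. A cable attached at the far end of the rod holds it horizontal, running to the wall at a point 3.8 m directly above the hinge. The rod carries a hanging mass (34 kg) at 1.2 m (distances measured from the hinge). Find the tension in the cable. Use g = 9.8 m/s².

About the hinge:
Beam weight: 11 × 9.8 = 107.8 N down at 1 m → arm 1 m, τ = 107.8 × 1 = 107.8 N·m clockwise.
Hanging mass: 34 × 9.8 = 333.2 N down at 1.2 m → arm 1.2 m, τ = 333.2 × 1.2 = 399.8 N·m clockwise.
Total clockwise load moment = 507.6 N·m.
The cable tension T acts at 2 m; only its component perpendicular to the rod, T sinθ, produces torque. sinθ = h/√(h²+d²) = 3.8/√(3.8²+2²) = 0.8849.
Setting net torque to zero: T × 2 × 0.8849 = 507.6 → T = 507.6 / 1.77 = 287 N.

T ≈ 287 N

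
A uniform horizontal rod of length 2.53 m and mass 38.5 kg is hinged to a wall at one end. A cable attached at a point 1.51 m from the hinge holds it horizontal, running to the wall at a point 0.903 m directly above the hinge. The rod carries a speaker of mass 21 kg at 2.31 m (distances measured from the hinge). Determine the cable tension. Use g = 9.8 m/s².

T ≈ 1230 N

About the hinge:
Beam weight: 38.5 × 9.8 = 377.3 N down at 1.265 m → arm 1.265 m, τ = 377.3 × 1.265 = 477.3 N·m clockwise.
Speaker: 21 × 9.8 = 205.8 N down at 2.31 m → arm 2.31 m, τ = 205.8 × 2.31 = 475.4 N·m clockwise.
Total clockwise load moment = 952.7 N·m.
The cable tension T acts at 1.51 m; only its component perpendicular to the rod, T sinθ, produces torque. sinθ = h/√(h²+d²) = 0.903/√(0.903²+1.51²) = 0.5132.
Στ = 0 ⇒ T × 1.51 × 0.5132 = 952.7 ⇒ T = 952.7 / 0.7749 = 1230 N.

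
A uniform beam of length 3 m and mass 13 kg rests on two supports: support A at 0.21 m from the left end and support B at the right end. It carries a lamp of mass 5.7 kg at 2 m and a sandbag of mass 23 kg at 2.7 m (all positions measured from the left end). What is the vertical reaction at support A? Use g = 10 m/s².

Taking torques about support B:
Beam weight: 13 × 10 = 130 N down at 1.5 m → arm 1.5 m, τ = 130 × 1.5 = 195 N·m counterclockwise.
Lamp: 5.7 × 10 = 57 N down at 2 m → arm 1 m, τ = 57 × 1 = 57 N·m counterclockwise.
Sandbag: 23 × 10 = 230 N down at 2.7 m → arm 0.3 m, τ = 230 × 0.3 = 69 N·m counterclockwise.
Net load moment about support B = 321 N·m counterclockwise.
Reaction R at support A is upward at 0.21 m, arm 2.79 m → moment R × 2.79 clockwise.
Balancing moments: R × 2.79 = 321, giving R = 115 N.

R_A ≈ 115 N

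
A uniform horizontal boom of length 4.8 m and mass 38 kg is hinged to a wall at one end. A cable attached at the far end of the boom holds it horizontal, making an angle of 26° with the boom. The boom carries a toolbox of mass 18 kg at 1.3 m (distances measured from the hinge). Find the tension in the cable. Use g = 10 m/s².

Take moments about the hinge.
Beam weight: 38 × 10 = 380 N down at 2.4 m → arm 2.4 m, τ = 380 × 2.4 = 912 N·m clockwise.
Toolbox: 18 × 10 = 180 N down at 1.3 m → arm 1.3 m, τ = 180 × 1.3 = 234 N·m clockwise.
Total clockwise load moment = 1146 N·m.
The cable tension T acts at 4.8 m; only its component perpendicular to the boom, T sinθ, produces torque. sin 26° = 0.4384.
Στ = 0 ⇒ T × 4.8 × 0.4384 = 1146 ⇒ T = 1146 / 2.104 = 545 N.

T ≈ 545 N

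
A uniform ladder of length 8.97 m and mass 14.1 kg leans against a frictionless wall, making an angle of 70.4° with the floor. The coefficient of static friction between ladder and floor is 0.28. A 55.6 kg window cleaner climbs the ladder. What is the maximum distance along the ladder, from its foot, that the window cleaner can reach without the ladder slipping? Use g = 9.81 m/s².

d ≈ 7.7 m

Taking torques about the foot of the ladder:
Ladder weight 14.1×9.81 = 138.3 N acts at 4.485 m along the ladder; its horizontal arm is 4.485·cos70.4° = 1.505 m → τ = 208.1 N·m clockwise.
Window cleaner weight 55.6×9.81 = 545.4 N at distance d → arm d·cos70.4° → τ = 545.4·d·0.3355 clockwise.
Wall normal N at the top has arm L sinθ = 8.45 m counterclockwise, so Στ = 0 gives N·8.45 = 208.1 + 183·d.
ΣFy = 0 ⇒ N_floor = 683.7 N, so the maximum friction is μ_s·N_floor = 0.28×683.7 = 191.4 N. ΣFx = 0 ⇒ N_wall = f, so at the slipping point N = 191.4 N.
Substituting: 191.4×8.45 = 208.1 + 183·d ⇒ d = (1617 − 208.1) / 183 = 7.7 m.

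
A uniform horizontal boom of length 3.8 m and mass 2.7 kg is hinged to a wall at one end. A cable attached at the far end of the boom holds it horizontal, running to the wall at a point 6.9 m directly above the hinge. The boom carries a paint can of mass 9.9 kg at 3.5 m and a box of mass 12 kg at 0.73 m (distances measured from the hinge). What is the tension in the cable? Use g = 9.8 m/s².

T ≈ 143 N

Choose the hinge as the axis so the unknown hinge reaction has zero arm there.
Beam weight: 2.7 × 9.8 = 26.46 N down at 1.9 m → arm 1.9 m, τ = 26.46 × 1.9 = 50.27 N·m clockwise.
Paint can: 9.9 × 9.8 = 97.02 N down at 3.5 m → arm 3.5 m, τ = 97.02 × 3.5 = 339.6 N·m clockwise.
Box: 12 × 9.8 = 117.6 N down at 0.73 m → arm 0.73 m, τ = 117.6 × 0.73 = 85.85 N·m clockwise.
Total clockwise load moment = 475.7 N·m.
The cable tension T acts at 3.8 m; only its component perpendicular to the boom, T sinθ, produces torque. sinθ = h/√(h²+d²) = 6.9/√(6.9²+3.8²) = 0.8759.
For rotational equilibrium, T × 3.8 × 0.8759 = 475.7, so T = 475.7 / 3.328 = 143 N.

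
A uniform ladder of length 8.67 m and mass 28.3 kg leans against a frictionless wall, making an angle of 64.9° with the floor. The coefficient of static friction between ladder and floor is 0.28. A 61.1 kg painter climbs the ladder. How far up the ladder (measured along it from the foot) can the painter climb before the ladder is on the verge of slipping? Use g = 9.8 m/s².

Choose the foot of the ladder as the axis so the floor normal and friction both act there and drop out.
Ladder weight 28.3×9.8 = 277.3 N acts at 4.335 m along the ladder; its horizontal arm is 4.335·cos64.9° = 1.839 m → τ = 510 N·m clockwise.
Painter weight 61.1×9.8 = 598.8 N at distance d → arm d·cos64.9° → τ = 598.8·d·0.4242 clockwise.
Wall normal N at the top has arm L sinθ = 7.851 m counterclockwise, so Στ = 0 gives N·7.851 = 510 + 254·d.
ΣFy = 0 ⇒ N_floor = 876.1 N, so the maximum friction is μ_s·N_floor = 0.28×876.1 = 245.3 N. ΣFx = 0 ⇒ N_wall = f, so at the slipping point N = 245.3 N.
Substituting: 245.3×7.851 = 510 + 254·d ⇒ d = (1926 − 510) / 254 = 5.57 m.

d ≈ 5.57 m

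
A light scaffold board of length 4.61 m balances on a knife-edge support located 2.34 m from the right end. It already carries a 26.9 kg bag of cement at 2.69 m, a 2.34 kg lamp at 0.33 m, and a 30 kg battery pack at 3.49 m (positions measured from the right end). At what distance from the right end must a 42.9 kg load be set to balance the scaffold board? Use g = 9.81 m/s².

Choose the knife-edge support (at 2.34 m from the right end) as the axis so the support reaction has zero arm there.
Bag of cement: 26.9 × 9.81 = 263.9 N down at 2.69 m → arm 0.35 m, τ = 263.9 × 0.35 = 92.36 N·m counterclockwise.
Lamp: 2.34 × 9.81 = 22.96 N down at 0.33 m → arm 2.01 m, τ = 22.96 × 2.01 = 46.15 N·m clockwise.
Battery pack: 30 × 9.81 = 294.3 N down at 3.49 m → arm 1.15 m, τ = 294.3 × 1.15 = 338.4 N·m counterclockwise.
Net moment of existing loads = 384.6 N·m counterclockwise.
The load weighs 42.9 × 9.81 = 420.8 N and must supply an equal clockwise moment, so its lever arm about the knife-edge support is 384.6 / 420.8 = 0.914 m.
That puts it at 2.34 − 0.914 = 1.43 m from the right end.

x ≈ 1.43 m from the right end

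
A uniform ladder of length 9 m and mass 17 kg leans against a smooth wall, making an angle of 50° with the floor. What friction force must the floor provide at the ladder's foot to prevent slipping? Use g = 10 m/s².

Taking torques about the foot of the ladder:
Ladder weight 17×10 = 170 N acts at 4.5 m along the ladder; its horizontal arm is 4.5·cos50° = 2.893 m → τ = 491.8 N·m clockwise.
Wall normal N acts horizontally at the top; its moment arm is the height L sinθ = 9·sin50° = 6.894 m, counterclockwise.
Setting net torque to zero: N × 6.894 = 491.8 → N = 71.3 N.
ΣFx = 0: friction at the foot balances the wall's push, so f = N_wall = 71.3 N.

f ≈ 71.3 N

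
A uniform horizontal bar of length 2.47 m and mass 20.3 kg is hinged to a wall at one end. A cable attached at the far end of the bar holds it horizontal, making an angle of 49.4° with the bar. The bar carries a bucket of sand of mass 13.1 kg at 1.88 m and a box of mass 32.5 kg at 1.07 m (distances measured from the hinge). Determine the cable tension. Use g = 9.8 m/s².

T ≈ 441 N

Choose the hinge as the axis so the unknown hinge reaction has zero arm there.
Beam weight: 20.3 × 9.8 = 198.9 N down at 1.235 m → arm 1.235 m, τ = 198.9 × 1.235 = 245.6 N·m clockwise.
Bucket of sand: 13.1 × 9.8 = 128.4 N down at 1.88 m → arm 1.88 m, τ = 128.4 × 1.88 = 241.4 N·m clockwise.
Box: 32.5 × 9.8 = 318.5 N down at 1.07 m → arm 1.07 m, τ = 318.5 × 1.07 = 340.8 N·m clockwise.
Total clockwise load moment = 827.8 N·m.
The cable tension T acts at 2.47 m; only its component perpendicular to the bar, T sinθ, produces torque. sin 49.4° = 0.7593.
Balancing moments: T × 2.47 × 0.7593 = 827.8, giving T = 827.8 / 1.875 = 441 N.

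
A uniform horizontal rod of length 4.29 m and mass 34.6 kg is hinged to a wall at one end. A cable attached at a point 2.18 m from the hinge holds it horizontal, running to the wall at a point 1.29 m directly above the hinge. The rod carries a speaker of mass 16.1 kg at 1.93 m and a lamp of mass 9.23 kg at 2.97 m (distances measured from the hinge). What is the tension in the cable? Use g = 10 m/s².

T ≈ 1200 N

Take moments about the hinge.
Beam weight: 34.6 × 10 = 346 N down at 2.145 m → arm 2.145 m, τ = 346 × 2.145 = 742.2 N·m clockwise.
Speaker: 16.1 × 10 = 161 N down at 1.93 m → arm 1.93 m, τ = 161 × 1.93 = 310.7 N·m clockwise.
Lamp: 9.23 × 10 = 92.3 N down at 2.97 m → arm 2.97 m, τ = 92.3 × 2.97 = 274.1 N·m clockwise.
Total clockwise load moment = 1327 N·m.
The cable tension T acts at 2.18 m; only its component perpendicular to the rod, T sinθ, produces torque. sinθ = h/√(h²+d²) = 1.29/√(1.29²+2.18²) = 0.5093.
Setting net torque to zero: T × 2.18 × 0.5093 = 1327 → T = 1327 / 1.11 = 1200 N.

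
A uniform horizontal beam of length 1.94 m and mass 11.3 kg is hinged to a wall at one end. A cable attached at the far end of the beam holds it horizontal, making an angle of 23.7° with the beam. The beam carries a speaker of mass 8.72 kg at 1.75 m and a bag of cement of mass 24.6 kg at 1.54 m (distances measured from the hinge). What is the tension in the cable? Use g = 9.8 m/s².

T ≈ 806 N

Taking torques about the hinge:
Beam weight: 11.3 × 9.8 = 110.7 N down at 0.97 m → arm 0.97 m, τ = 110.7 × 0.97 = 107.4 N·m clockwise.
Speaker: 8.72 × 9.8 = 85.46 N down at 1.75 m → arm 1.75 m, τ = 85.46 × 1.75 = 149.6 N·m clockwise.
Bag of cement: 24.6 × 9.8 = 241.1 N down at 1.54 m → arm 1.54 m, τ = 241.1 × 1.54 = 371.3 N·m clockwise.
Total clockwise load moment = 628.3 N·m.
The cable tension T acts at 1.94 m; only its component perpendicular to the beam, T sinθ, produces torque. sin 23.7° = 0.4019.
Setting net torque to zero: T × 1.94 × 0.4019 = 628.3 → T = 628.3 / 0.7797 = 806 N.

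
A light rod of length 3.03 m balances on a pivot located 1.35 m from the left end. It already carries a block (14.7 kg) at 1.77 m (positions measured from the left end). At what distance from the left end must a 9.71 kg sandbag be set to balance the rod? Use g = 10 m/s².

Choose the pivot (at 1.35 m from the left end) as the axis so the support reaction has zero arm there.
Block: 14.7 × 10 = 147 N down at 1.77 m → arm 0.42 m, τ = 147 × 0.42 = 61.74 N·m clockwise.
Net moment of existing loads = 61.74 N·m clockwise.
The sandbag weighs 9.71 × 10 = 97.1 N and must supply an equal counterclockwise moment, so its lever arm about the pivot is 61.74 / 97.1 = 0.636 m.
That puts it at 1.35 − 0.636 = 0.714 m from the left end.

x ≈ 0.714 m from the left end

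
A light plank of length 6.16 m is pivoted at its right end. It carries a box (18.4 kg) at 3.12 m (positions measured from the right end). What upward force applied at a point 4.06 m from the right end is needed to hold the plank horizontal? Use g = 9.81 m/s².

F ≈ 139 N

Choose the right end as the axis so the unknown pivot reaction has zero arm there.
Box: 18.4 × 9.81 = 180.5 N down at 3.12 m → arm 3.12 m, τ = 180.5 × 3.12 = 563.2 N·m counterclockwise.
Net moment of the loads = 563.2 N·m counterclockwise.
The upward force F acts at a point 4.06 m from the right end, arm 4.06 m, giving F × 4.06 clockwise.
Στ = 0 ⇒ F × 4.06 = 563.2 ⇒ F = 563.2 / 4.06 = 139 N.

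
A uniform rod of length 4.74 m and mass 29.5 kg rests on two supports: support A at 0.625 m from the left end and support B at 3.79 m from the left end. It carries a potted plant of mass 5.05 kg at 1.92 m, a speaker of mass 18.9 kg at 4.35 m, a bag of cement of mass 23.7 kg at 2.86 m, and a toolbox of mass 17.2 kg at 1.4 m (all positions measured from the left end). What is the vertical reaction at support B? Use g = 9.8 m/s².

R_B ≈ 603 N

Choose support A as the axis so its reaction then has zero moment arm.
Beam weight: 29.5 × 9.8 = 289.1 N down at 2.37 m → arm 1.745 m, τ = 289.1 × 1.745 = 504.5 N·m clockwise.
Potted plant: 5.05 × 9.8 = 49.49 N down at 1.92 m → arm 1.295 m, τ = 49.49 × 1.295 = 64.09 N·m clockwise.
Speaker: 18.9 × 9.8 = 185.2 N down at 4.35 m → arm 3.725 m, τ = 185.2 × 3.725 = 689.9 N·m clockwise.
Bag of cement: 23.7 × 9.8 = 232.3 N down at 2.86 m → arm 2.235 m, τ = 232.3 × 2.235 = 519.2 N·m clockwise.
Toolbox: 17.2 × 9.8 = 168.6 N down at 1.4 m → arm 0.775 m, τ = 168.6 × 0.775 = 130.7 N·m clockwise.
Net load moment about support A = 1908 N·m clockwise.
Reaction R at support B is upward at 3.79 m, arm 3.165 m → moment R × 3.165 counterclockwise.
For rotational equilibrium, R × 3.165 = 1908, so R = 603 N.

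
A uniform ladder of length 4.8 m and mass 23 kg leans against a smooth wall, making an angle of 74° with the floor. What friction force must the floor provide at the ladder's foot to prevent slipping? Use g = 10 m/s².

f ≈ 33 N

Take moments about the foot of the ladder.
Ladder weight 23×10 = 230 N acts at 2.4 m along the ladder; its horizontal arm is 2.4·cos74° = 0.6615 m → τ = 152.1 N·m clockwise.
Wall normal N acts horizontally at the top; its moment arm is the height L sinθ = 4.8·sin74° = 4.614 m, counterclockwise.
For rotational equilibrium, N × 4.614 = 152.1, so N = 33 N.
ΣFx = 0: friction at the foot balances the wall's push, so f = N_wall = 33 N.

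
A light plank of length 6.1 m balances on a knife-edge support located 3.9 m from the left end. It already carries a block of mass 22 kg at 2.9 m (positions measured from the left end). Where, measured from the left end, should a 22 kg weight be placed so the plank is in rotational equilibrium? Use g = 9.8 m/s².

x ≈ 4.9 m from the left end

About the knife-edge support (at 3.9 m from the left end):
Block: 22 × 9.8 = 215.6 N down at 2.9 m → arm 1 m, τ = 215.6 × 1 = 215.6 N·m counterclockwise.
Net moment of existing loads = 215.6 N·m counterclockwise.
The weight weighs 22 × 9.8 = 215.6 N and must supply an equal clockwise moment, so its lever arm about the knife-edge support is 215.6 / 215.6 = 1 m.
That puts it at 3.9 + 1 = 4.9 m from the left end.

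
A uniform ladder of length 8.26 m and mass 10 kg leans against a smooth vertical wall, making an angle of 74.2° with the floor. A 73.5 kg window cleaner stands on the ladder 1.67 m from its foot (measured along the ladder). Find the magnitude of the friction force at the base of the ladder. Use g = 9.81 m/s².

Taking torques about the foot of the ladder:
Ladder weight 10×9.81 = 98.1 N acts at 4.13 m along the ladder; its horizontal arm is 4.13·cos74.2° = 1.125 m → τ = 110.4 N·m clockwise.
Window cleaner: 73.5×9.81 = 721 N at 1.67 m → arm 0.4547 m → τ = 327.8 N·m clockwise.
Wall normal N acts horizontally at the top; its moment arm is the height L sinθ = 8.26·sin74.2° = 7.948 m, counterclockwise.
Setting net torque to zero: N × 7.948 = 438.2 → N = 55.1 N.
ΣFx = 0: friction at the foot balances the wall's push, so f = N_wall = 55.1 N.

f ≈ 55.1 N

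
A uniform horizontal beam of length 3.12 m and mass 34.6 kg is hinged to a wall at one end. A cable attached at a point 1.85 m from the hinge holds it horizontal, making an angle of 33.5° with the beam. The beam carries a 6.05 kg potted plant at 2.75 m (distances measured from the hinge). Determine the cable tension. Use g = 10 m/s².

Taking torques about the hinge:
Beam weight: 34.6 × 10 = 346 N down at 1.56 m → arm 1.56 m, τ = 346 × 1.56 = 539.8 N·m clockwise.
Potted plant: 6.05 × 10 = 60.5 N down at 2.75 m → arm 2.75 m, τ = 60.5 × 2.75 = 166.4 N·m clockwise.
Total clockwise load moment = 706.2 N·m.
The cable tension T acts at 1.85 m; only its component perpendicular to the beam, T sinθ, produces torque. sin 33.5° = 0.5519.
For rotational equilibrium, T × 1.85 × 0.5519 = 706.2, so T = 706.2 / 1.021 = 692 N.

T ≈ 692 N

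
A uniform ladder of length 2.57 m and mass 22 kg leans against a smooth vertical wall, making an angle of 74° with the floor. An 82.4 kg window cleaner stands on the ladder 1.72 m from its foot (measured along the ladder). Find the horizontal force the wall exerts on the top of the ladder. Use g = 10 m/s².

N_wall ≈ 190 N

About the foot of the ladder:
Ladder weight 22×10 = 220 N acts at 1.285 m along the ladder; its horizontal arm is 1.285·cos74° = 0.3542 m → τ = 77.92 N·m clockwise.
Window cleaner: 82.4×10 = 824 N at 1.72 m → arm 0.4741 m → τ = 390.7 N·m clockwise.
Wall normal N acts horizontally at the top; its moment arm is the height L sinθ = 2.57·sin74° = 2.47 m, counterclockwise.
Στ = 0 ⇒ N × 2.47 = 468.6 ⇒ N = 190 N.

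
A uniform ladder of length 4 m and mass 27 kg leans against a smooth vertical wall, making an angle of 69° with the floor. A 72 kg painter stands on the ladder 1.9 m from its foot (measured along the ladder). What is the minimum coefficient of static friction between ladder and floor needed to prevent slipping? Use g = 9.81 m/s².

μ_min ≈ 0.185

Choose the foot of the ladder as the axis so the floor normal and friction both act there and drop out.
Ladder weight 27×9.81 = 264.9 N acts at 2 m along the ladder; its horizontal arm is 2·cos69° = 0.7167 m → τ = 189.9 N·m clockwise.
Painter: 72×9.81 = 706.3 N at 1.9 m → arm 0.6809 m → τ = 480.9 N·m clockwise.
Wall normal N acts horizontally at the top; its moment arm is the height L sinθ = 4·sin69° = 3.734 m, counterclockwise.
For rotational equilibrium, N × 3.734 = 670.8, so N = 179.6 N.
ΣFx = 0 ⇒ f = N_wall = 179.6 N. ΣFy = 0 ⇒ N_floor = 971.2 N.
μ_min = f / N_floor = 179.6 / 971.2 = 0.185.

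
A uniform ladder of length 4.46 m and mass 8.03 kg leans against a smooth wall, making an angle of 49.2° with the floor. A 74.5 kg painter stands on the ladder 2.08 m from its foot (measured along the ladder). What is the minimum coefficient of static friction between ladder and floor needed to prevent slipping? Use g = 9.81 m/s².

μ_min ≈ 0.405

Choose the foot of the ladder as the axis so the floor normal and friction both act there and drop out.
Ladder weight 8.03×9.81 = 78.77 N acts at 2.23 m along the ladder; its horizontal arm is 2.23·cos49.2° = 1.457 m → τ = 114.8 N·m clockwise.
Painter: 74.5×9.81 = 730.8 N at 2.08 m → arm 1.359 m → τ = 993.2 N·m clockwise.
Wall normal N acts horizontally at the top; its moment arm is the height L sinθ = 4.46·sin49.2° = 3.376 m, counterclockwise.
Balancing moments: N × 3.376 = 1108, giving N = 328.2 N.
ΣFx = 0 ⇒ f = N_wall = 328.2 N. ΣFy = 0 ⇒ N_floor = 809.6 N.
μ_min = f / N_floor = 328.2 / 809.6 = 0.405.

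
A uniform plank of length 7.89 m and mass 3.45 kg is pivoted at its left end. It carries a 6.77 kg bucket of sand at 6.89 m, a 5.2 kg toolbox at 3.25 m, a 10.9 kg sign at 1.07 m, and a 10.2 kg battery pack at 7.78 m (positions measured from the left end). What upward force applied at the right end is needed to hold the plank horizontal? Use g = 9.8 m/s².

Take moments about the left end.
Beam weight: 3.45 × 9.8 = 33.81 N down at 3.945 m → arm 3.945 m, τ = 33.81 × 3.945 = 133.4 N·m clockwise.
Bucket of sand: 6.77 × 9.8 = 66.35 N down at 6.89 m → arm 6.89 m, τ = 66.35 × 6.89 = 457.2 N·m clockwise.
Toolbox: 5.2 × 9.8 = 50.96 N down at 3.25 m → arm 3.25 m, τ = 50.96 × 3.25 = 165.6 N·m clockwise.
Sign: 10.9 × 9.8 = 106.8 N down at 1.07 m → arm 1.07 m, τ = 106.8 × 1.07 = 114.3 N·m clockwise.
Battery pack: 10.2 × 9.8 = 99.96 N down at 7.78 m → arm 7.78 m, τ = 99.96 × 7.78 = 777.7 N·m clockwise.
Net moment of the loads = 1648 N·m clockwise.
The upward force F acts at the right end, arm 7.89 m, giving F × 7.89 counterclockwise.
For rotational equilibrium, F × 7.89 = 1648, so F = 1648 / 7.89 = 209 N.

F ≈ 209 N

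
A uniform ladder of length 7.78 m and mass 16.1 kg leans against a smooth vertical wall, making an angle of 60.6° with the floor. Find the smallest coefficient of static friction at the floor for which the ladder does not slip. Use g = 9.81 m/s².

Choose the foot of the ladder as the axis so the floor normal and friction both act there and drop out.
Ladder weight 16.1×9.81 = 157.9 N acts at 3.89 m along the ladder; its horizontal arm is 3.89·cos60.6° = 1.91 m → τ = 301.6 N·m clockwise.
Wall normal N acts horizontally at the top; its moment arm is the height L sinθ = 7.78·sin60.6° = 6.778 m, counterclockwise.
Στ = 0 ⇒ N × 6.778 = 301.6 ⇒ N = 44.5 N.
ΣFx = 0 ⇒ f = N_wall = 44.5 N. ΣFy = 0 ⇒ N_floor = 157.9 N.
μ_min = f / N_floor = 44.5 / 157.9 = 0.282.

μ_min ≈ 0.282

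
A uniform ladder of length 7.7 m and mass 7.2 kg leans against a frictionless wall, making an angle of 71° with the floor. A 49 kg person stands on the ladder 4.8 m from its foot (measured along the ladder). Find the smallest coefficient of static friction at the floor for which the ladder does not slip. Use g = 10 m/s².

μ_min ≈ 0.209

Choose the foot of the ladder as the axis so the floor normal and friction both act there and drop out.
Ladder weight 7.2×10 = 72 N acts at 3.85 m along the ladder; its horizontal arm is 3.85·cos71° = 1.253 m → τ = 90.22 N·m clockwise.
Person: 49×10 = 490 N at 4.8 m → arm 1.563 m → τ = 765.9 N·m clockwise.
Wall normal N acts horizontally at the top; its moment arm is the height L sinθ = 7.7·sin71° = 7.28 m, counterclockwise.
Balancing moments: N × 7.28 = 856.1, giving N = 117.6 N.
ΣFx = 0 ⇒ f = N_wall = 117.6 N. ΣFy = 0 ⇒ N_floor = 562 N.
μ_min = f / N_floor = 117.6 / 562 = 0.209.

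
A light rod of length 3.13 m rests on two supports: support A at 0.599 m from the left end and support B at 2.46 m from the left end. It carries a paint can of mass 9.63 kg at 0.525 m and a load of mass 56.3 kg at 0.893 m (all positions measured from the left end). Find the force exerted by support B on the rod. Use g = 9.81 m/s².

Taking torques about support A:
Paint can: 9.63 × 9.81 = 94.47 N down at 0.525 m → arm 0.074 m, τ = 94.47 × 0.074 = 6.991 N·m counterclockwise.
Load: 56.3 × 9.81 = 552.3 N down at 0.893 m → arm 0.294 m, τ = 552.3 × 0.294 = 162.4 N·m clockwise.
Net load moment about support A = 155.4 N·m clockwise.
Reaction R at support B is upward at 2.46 m, arm 1.861 m → moment R × 1.861 counterclockwise.
Στ = 0 ⇒ R × 1.861 = 155.4 ⇒ R = 83.5 N.

R_B ≈ 83.5 N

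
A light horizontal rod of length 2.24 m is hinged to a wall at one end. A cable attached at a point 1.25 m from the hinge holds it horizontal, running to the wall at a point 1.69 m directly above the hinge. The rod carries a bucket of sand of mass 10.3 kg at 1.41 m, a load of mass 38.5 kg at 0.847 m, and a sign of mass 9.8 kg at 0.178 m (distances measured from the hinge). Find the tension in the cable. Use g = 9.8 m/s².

T ≈ 477 N

Take moments about the hinge.
Bucket of sand: 10.3 × 9.8 = 100.9 N down at 1.41 m → arm 1.41 m, τ = 100.9 × 1.41 = 142.3 N·m clockwise.
Load: 38.5 × 9.8 = 377.3 N down at 0.847 m → arm 0.847 m, τ = 377.3 × 0.847 = 319.6 N·m clockwise.
Sign: 9.8 × 9.8 = 96.04 N down at 0.178 m → arm 0.178 m, τ = 96.04 × 0.178 = 17.1 N·m clockwise.
Total clockwise load moment = 479 N·m.
The cable tension T acts at 1.25 m; only its component perpendicular to the rod, T sinθ, produces torque. sinθ = h/√(h²+d²) = 1.69/√(1.69²+1.25²) = 0.804.
For rotational equilibrium, T × 1.25 × 0.804 = 479, so T = 479 / 1.005 = 477 N.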